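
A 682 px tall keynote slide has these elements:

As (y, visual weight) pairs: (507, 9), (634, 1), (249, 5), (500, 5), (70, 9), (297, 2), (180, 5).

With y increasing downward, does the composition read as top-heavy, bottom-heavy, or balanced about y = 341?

Weights sum to 9 + 1 + 5 + 5 + 9 + 2 + 5 = 36.
y: (9·507 + 1·634 + 5·249 + 5·500 + 9·70 + 2·297 + 5·180) / 36 = 11066 / 36 ≈ 307.39
307.4 vs midline 341 → top-heavy.

top-heavy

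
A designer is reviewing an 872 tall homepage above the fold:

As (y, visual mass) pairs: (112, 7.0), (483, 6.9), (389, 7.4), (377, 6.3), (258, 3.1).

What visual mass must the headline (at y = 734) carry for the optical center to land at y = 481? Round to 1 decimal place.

Existing Σw = 30.7 (7.0 + 6.9 + 7.4 + 6.3 + 3.1); existing moment 7.0·112 + 6.9·483 + 7.4·389 + 6.3·377 + 3.1·258 = 10170.2.
Set Σw·y/Σw = 481: (10170.2 + 734w) = 481·(30.7 + w).
Rearranging, w·(734 − 481) = 481·30.7 − 10170.2 = 4596.5, so w ≈ 4596.5/253 = 18.17.

w ≈ 18.2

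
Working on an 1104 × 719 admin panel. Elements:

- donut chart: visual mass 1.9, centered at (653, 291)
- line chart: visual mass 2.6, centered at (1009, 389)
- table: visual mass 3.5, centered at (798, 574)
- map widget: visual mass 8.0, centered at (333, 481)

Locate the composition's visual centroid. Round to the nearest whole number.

Total weight = 1.9 + 2.6 + 3.5 + 8.0 = 16.0.
x: (1.9·653 + 2.6·1009 + 3.5·798 + 8.0·333) / 16.0 = 9321.1 / 16.0 ≈ 582.57
y: (1.9·291 + 2.6·389 + 3.5·574 + 8.0·481) / 16.0 = 7421.3 / 16.0 ≈ 463.83

(583, 464)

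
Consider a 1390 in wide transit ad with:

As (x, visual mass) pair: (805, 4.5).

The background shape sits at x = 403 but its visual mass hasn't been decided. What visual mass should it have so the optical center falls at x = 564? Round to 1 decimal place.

w ≈ 6.7

The single fixed element contributes weight 4.5, moment 4.5·805 = 3622.5.
Set Σw·x/Σw = 564: (3622.5 + 403w) = 564·(4.5 + w).
So w = (564·4.5 − 3622.5)/(403 − 564) = -1084.5/-161 ≈ 6.74.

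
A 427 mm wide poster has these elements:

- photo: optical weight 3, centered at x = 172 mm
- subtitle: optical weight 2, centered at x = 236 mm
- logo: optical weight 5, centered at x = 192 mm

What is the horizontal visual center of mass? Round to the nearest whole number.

x ≈ 195

Weights sum to 3 + 2 + 5 = 10.
Σw·x = 3·172 + 2·236 + 5·192 = 1948, so x̄ = 1948/10 ≈ 194.80.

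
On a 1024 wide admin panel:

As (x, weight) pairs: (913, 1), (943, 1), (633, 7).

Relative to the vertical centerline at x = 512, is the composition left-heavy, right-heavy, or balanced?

right-heavy

Total weight = 1 + 1 + 7 = 9.
x: (1·913 + 1·943 + 7·633) / 9 = 6287 / 9 ≈ 698.56
698.6 vs midline 512 → right-heavy.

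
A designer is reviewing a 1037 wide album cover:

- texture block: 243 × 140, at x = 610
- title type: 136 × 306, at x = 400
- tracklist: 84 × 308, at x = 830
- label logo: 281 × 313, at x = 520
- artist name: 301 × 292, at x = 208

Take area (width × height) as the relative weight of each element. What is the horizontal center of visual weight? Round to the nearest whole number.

x ≈ 443

Taking area as weight: texture block 243·140 = 34020, title type 136·306 = 41616, tracklist 84·308 = 25872, label logo 281·313 = 87953, artist name 301·292 = 87892. Sum 277353.
Σw·x = 34020·610 + 41616·400 + 25872·830 + 87953·520 + 87892·208 = 122889456, so x̄ = 122889456/277353 ≈ 443.08.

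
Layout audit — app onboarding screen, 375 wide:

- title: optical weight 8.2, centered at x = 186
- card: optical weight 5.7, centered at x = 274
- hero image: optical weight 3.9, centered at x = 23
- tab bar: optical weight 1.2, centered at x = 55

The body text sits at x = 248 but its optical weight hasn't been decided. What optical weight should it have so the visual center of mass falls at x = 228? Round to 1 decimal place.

Known weights sum to 8.2 + 5.7 + 3.9 + 1.2 = 19.0; their moment is 8.2·186 + 5.7·274 + 3.9·23 + 1.2·55 = 3242.7.
For the centroid to hit 228: (3242.7 + w·248) / (19.0 + w) = 228.
Rearranging, w·(248 − 228) = 228·19.0 − 3242.7 = 1089.3, so w ≈ 1089.3/20 = 54.47.

w ≈ 54.5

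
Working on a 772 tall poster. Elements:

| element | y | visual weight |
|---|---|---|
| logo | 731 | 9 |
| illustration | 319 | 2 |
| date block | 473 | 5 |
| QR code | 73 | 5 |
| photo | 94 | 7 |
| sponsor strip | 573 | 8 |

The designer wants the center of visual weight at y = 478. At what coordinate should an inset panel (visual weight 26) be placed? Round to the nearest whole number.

After adding the inset panel, total weight = 9 + 2 + 5 + 5 + 7 + 8 + 26 = 62.
Along y: (15189 + 26·y) / 62 = 478 (existing moment 9·731 + 2·319 + 5·473 + 5·73 + 7·94 + 8·573 = 15189) ⇒ y = (29636 − 15189) / 26 ≈ 555.65.

y ≈ 556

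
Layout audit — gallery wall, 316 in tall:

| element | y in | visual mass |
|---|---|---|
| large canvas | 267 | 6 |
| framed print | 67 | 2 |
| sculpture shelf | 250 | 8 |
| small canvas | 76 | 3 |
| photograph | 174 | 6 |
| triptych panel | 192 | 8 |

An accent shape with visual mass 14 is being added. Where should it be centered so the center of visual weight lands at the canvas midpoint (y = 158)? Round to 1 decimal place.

New total weight: (6 + 2 + 8 + 3 + 6 + 8) + 14 = 47.
Along y: (6544 + 14·y) / 47 = 158 (existing moment 6·267 + 2·67 + 8·250 + 3·76 + 6·174 + 8·192 = 6544) ⇒ y = (7426 − 6544) / 14 ≈ 63.00.

y ≈ 63.0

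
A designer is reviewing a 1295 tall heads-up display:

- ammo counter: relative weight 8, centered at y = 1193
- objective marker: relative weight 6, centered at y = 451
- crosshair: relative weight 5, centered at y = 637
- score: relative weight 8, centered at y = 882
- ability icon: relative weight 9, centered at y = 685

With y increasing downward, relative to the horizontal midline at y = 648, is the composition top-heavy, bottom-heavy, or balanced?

bottom-heavy

Total weight = 8 + 6 + 5 + 8 + 9 = 36.
y-moment: 8·1193 + 6·451 + 5·637 + 8·882 + 9·685 = 28656; centroid 28656/36 ≈ 796.00.
796.0 lies below (larger y than) the midline 648, so the layout is bottom-heavy.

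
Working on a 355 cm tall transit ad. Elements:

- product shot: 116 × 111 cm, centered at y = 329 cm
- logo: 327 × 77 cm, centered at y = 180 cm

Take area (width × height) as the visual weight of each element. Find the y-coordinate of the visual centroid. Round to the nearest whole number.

Areas → weights: product shot 116·111 = 12876, logo 327·77 = 25179; Σw = 38055.
y: (12876·329 + 25179·180) / 38055 = 8768424 / 38055 ≈ 230.41

y ≈ 230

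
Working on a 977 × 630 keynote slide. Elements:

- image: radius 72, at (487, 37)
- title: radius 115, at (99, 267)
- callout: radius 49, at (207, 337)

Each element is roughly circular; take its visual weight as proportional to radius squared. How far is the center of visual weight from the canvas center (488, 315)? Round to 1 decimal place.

Weights ∝ r²: image 72² = 5184, title 115² = 13225, callout 49² = 2401; Σw = 20810.
x: (5184·487 + 13225·99 + 2401·207) / 20810 = 4330890 / 20810 ≈ 208.12
y: (5184·37 + 13225·267 + 2401·337) / 20810 = 4532020 / 20810 ≈ 217.78
Relative to (488, 315): Δ = (-279.88, -97.22); |Δ| = √(-279.88² + -97.22²) ≈ 296.29.

≈ 296.3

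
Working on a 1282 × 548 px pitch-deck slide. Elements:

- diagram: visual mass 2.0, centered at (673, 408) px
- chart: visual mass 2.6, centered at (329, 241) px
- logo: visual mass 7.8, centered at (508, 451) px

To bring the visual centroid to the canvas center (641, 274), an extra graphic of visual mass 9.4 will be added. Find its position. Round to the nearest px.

With the extra graphic, Σw becomes 2.0 + 2.6 + 7.8 + 9.4 = 21.8.
x: need Σw·x = 21.8·641 = 13973.8. Existing = 2.0·673 + 2.6·329 + 7.8·508 = 6163.8. Remainder 7810.0 / 9.4 ≈ 830.85.
y: need Σw·y = 21.8·274 = 5973.2. Existing = 2.0·408 + 2.6·241 + 7.8·451 = 4960.4. Remainder 1012.8 / 9.4 ≈ 107.74.

(831, 108)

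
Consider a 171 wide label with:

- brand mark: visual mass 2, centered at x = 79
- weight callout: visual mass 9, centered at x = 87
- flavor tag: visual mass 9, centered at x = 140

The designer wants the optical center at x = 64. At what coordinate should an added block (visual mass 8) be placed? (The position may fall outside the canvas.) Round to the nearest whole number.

x ≈ -51

With the added block, Σw becomes 2 + 9 + 9 + 8 = 28.
Along x: (2201 + 8·x) / 28 = 64 (existing moment 2·79 + 9·87 + 9·140 = 2201) ⇒ x = (1792 − 2201) / 8 ≈ -51.12.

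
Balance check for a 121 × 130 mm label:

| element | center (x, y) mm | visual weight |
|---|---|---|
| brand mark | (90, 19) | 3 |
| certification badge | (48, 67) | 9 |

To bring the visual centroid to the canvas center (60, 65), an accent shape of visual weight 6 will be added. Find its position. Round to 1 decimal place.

(63.0, 85.0)

After adding the accent shape, total weight = 3 + 9 + 6 = 18.
x: need Σw·x = 18·60 = 1080. Existing = 3·90 + 9·48 = 702. Remainder 378 / 6 ≈ 63.00.
y: need Σw·y = 18·65 = 1170. Existing = 3·19 + 9·67 = 660. Remainder 510 / 6 ≈ 85.00.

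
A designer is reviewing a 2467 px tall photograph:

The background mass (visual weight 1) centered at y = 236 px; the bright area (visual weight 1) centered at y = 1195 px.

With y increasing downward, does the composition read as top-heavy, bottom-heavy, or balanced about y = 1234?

top-heavy

Total weight = 1 + 1 = 2.
y: (1·236 + 1·1195) / 2 = 1431 / 2 ≈ 715.50
715.5 lies above (smaller y than) the midline 1234, so the layout is top-heavy.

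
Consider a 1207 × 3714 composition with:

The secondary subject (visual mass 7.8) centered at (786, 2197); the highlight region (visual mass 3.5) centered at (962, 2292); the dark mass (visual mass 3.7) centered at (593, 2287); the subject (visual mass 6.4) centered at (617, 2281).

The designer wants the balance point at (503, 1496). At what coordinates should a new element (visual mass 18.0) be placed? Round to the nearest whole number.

New total weight: (7.8 + 3.5 + 3.7 + 6.4) + 18.0 = 39.4.
x: target moment 39.4×503 = 19818.2; current 7.8·786 + 3.5·962 + 3.7·593 + 6.4·617 = 15640.7; the new element supplies 4177.5, so x = 4177.5/18.0 ≈ 232.08.
y: target moment 39.4×1496 = 58942.4; current 7.8·2197 + 3.5·2292 + 3.7·2287 + 6.4·2281 = 48218.9; the new element supplies 10723.5, so y = 10723.5/18.0 ≈ 595.75.

(232, 596)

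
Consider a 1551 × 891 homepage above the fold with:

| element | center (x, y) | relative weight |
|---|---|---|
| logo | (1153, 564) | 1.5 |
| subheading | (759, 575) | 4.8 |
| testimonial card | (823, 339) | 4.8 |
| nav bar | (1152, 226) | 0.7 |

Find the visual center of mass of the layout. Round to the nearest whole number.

Total weight = 1.5 + 4.8 + 4.8 + 0.7 = 11.8.
x: (1.5·1153 + 4.8·759 + 4.8·823 + 0.7·1152) / 11.8 = 10129.5 / 11.8 ≈ 858.43
y: (1.5·564 + 4.8·575 + 4.8·339 + 0.7·226) / 11.8 = 5391.4 / 11.8 ≈ 456.90

(858, 457)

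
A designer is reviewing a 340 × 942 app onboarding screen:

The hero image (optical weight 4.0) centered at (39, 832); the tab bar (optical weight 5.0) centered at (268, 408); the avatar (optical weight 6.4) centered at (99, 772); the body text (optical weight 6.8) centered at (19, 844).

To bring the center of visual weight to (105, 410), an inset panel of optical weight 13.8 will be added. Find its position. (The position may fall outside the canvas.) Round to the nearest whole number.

After adding the inset panel, total weight = 4.0 + 5.0 + 6.4 + 6.8 + 13.8 = 36.0.
x: need Σw·x = 36.0·105 = 3780.0. Existing = 4.0·39 + 5.0·268 + 6.4·99 + 6.8·19 = 2258.8. Remainder 1521.2 / 13.8 ≈ 110.23.
y: need Σw·y = 36.0·410 = 14760.0. Existing = 4.0·832 + 5.0·408 + 6.4·772 + 6.8·844 = 16048.0. Remainder -1288.0 / 13.8 ≈ -93.33.

(110, -93)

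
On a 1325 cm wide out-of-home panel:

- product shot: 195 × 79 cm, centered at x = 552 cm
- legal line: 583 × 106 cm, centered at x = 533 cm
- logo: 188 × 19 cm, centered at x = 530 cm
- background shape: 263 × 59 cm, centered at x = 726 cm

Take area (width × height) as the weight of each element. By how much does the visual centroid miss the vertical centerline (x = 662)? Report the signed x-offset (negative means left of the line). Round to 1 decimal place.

Taking area as weight: product shot 195·79 = 15405, legal line 583·106 = 61798, logo 188·19 = 3572, background shape 263·59 = 15517. Sum 96292.
x: (15405·552 + 61798·533 + 3572·530 + 15517·726) / 96292 = 54600396 / 96292 ≈ 567.03
Difference: 567.03 − 662 ≈ -94.97.

≈ -95.0 cm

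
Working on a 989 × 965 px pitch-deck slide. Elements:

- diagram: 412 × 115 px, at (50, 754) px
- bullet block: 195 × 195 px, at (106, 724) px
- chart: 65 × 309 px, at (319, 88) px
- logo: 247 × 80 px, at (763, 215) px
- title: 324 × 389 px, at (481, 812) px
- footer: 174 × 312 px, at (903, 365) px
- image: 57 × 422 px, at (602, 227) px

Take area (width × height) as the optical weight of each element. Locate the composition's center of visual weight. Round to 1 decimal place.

(461.2, 597.3)

Taking area as weight: diagram 412·115 = 47380, bullet block 195·195 = 38025, chart 65·309 = 20085, logo 247·80 = 19760, title 324·389 = 126036, footer 174·312 = 54288, image 57·422 = 24054. Sum 329628.
x: moment 152009533 / weight 329628 ≈ 461.15
Σw·y = 196887110; ȳ = 196887110/329628 ≈ 597.30.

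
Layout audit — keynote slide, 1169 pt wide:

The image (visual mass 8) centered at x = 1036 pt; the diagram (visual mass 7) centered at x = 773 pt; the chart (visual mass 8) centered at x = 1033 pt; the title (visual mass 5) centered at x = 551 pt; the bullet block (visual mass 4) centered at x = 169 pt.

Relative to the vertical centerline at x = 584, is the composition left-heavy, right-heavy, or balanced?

right-heavy

Total weight = 8 + 7 + 8 + 5 + 4 = 32.
x: (8·1036 + 7·773 + 8·1033 + 5·551 + 4·169) / 32 = 25394 / 32 ≈ 793.56
Since 793.6 is right of 584, the composition reads right-heavy.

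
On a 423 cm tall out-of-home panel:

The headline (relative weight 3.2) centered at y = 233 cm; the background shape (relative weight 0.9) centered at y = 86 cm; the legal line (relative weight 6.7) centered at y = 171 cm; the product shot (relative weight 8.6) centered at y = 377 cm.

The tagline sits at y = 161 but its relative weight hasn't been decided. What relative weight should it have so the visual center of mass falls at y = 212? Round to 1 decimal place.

w ≈ 21.5

Known weights sum to 3.2 + 0.9 + 6.7 + 8.6 = 19.4; their moment is 3.2·233 + 0.9·86 + 6.7·171 + 8.6·377 = 5210.9.
Balance at y = 212 requires (5210.9 + w·161) / (19.4 + w) = 212.
Rearranging, w·(161 − 212) = 212·19.4 − 5210.9 = -1098.1, so w ≈ -1098.1/-51 = 21.53.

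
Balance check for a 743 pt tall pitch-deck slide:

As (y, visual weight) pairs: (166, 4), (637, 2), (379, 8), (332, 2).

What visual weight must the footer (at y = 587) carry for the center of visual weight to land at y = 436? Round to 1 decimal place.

w ≈ 8.9

Existing Σw = 16 (4 + 2 + 8 + 2); existing moment 4·166 + 2·637 + 8·379 + 2·332 = 5634.
Balance at y = 436 requires (5634 + w·587) / (16 + w) = 436.
So w = (436·16 − 5634)/(587 − 436) = 1342/151 ≈ 8.89.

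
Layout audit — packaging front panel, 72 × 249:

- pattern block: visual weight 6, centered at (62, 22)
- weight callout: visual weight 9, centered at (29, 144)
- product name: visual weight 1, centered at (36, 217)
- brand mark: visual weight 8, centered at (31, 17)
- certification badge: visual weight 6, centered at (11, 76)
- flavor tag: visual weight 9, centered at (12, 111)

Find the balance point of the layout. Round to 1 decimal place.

(28.0, 83.0)

Total weight = 6 + 9 + 1 + 8 + 6 + 9 = 39.
Σw·x = 6·62 + 9·29 + 1·36 + 8·31 + 6·11 + 9·12 = 1091, so x̄ = 1091/39 ≈ 27.97.
Σw·y = 6·22 + 9·144 + 1·217 + 8·17 + 6·76 + 9·111 = 3236, so ȳ = 3236/39 ≈ 82.97.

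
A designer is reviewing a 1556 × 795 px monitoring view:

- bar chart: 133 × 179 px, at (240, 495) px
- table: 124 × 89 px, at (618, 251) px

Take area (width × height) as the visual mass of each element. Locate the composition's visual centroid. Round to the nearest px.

Taking area as weight: bar chart 133·179 = 23807, table 124·89 = 11036. Sum 34843.
x: (23807·240 + 11036·618) / 34843 = 12533928 / 34843 ≈ 359.73
y: (23807·495 + 11036·251) / 34843 = 14554501 / 34843 ≈ 417.72

(360, 418)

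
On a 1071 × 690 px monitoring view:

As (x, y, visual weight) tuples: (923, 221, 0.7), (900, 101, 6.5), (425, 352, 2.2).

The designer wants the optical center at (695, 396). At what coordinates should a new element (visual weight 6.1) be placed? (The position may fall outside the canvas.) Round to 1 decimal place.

(547.8, 746.3)

After adding the new element, total weight = 0.7 + 6.5 + 2.2 + 6.1 = 15.5.
x: need Σw·x = 15.5·695 = 10772.5. Existing = 0.7·923 + 6.5·900 + 2.2·425 = 7431.1. Remainder 3341.4 / 6.1 ≈ 547.77.
y: need Σw·y = 15.5·396 = 6138.0. Existing = 0.7·221 + 6.5·101 + 2.2·352 = 1585.6. Remainder 4552.4 / 6.1 ≈ 746.30.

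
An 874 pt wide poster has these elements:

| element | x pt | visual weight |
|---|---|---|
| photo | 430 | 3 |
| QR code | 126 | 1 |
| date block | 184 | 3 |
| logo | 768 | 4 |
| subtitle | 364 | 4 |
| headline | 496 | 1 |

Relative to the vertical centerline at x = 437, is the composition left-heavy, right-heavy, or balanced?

Total weight = 3 + 1 + 3 + 4 + 4 + 1 = 16.
Σw·x = 6992; x̄ = 6992/16 ≈ 437.00.
That equals the midline 437 — balanced.

balanced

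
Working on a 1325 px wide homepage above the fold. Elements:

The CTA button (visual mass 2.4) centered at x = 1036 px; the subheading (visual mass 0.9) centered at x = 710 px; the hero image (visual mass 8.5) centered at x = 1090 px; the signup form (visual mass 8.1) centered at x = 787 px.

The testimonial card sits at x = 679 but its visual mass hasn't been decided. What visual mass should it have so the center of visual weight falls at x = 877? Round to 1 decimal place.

w ≈ 6.6

Known weights sum to 2.4 + 0.9 + 8.5 + 8.1 = 19.9; their moment is 2.4·1036 + 0.9·710 + 8.5·1090 + 8.1·787 = 18765.1.
Balance at x = 877 requires (18765.1 + w·679) / (19.9 + w) = 877.
So w = (877·19.9 − 18765.1)/(679 − 877) = -1312.8/-198 ≈ 6.63.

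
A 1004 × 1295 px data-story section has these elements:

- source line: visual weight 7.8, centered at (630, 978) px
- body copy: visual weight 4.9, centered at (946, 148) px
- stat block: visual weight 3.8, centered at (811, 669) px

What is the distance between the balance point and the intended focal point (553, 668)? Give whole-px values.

Total weight = 7.8 + 4.9 + 3.8 = 16.5.
Σw·x = 7.8·630 + 4.9·946 + 3.8·811 = 12631.2, so x̄ = 12631.2/16.5 ≈ 765.53.
Σw·y = 7.8·978 + 4.9·148 + 3.8·669 = 10895.8, so ȳ = 10895.8/16.5 ≈ 660.35.
Offset from (553, 668): Δx ≈ 212.53, Δy ≈ -7.65; distance = √(Δx² + Δy²) ≈ 212.66.

≈ 213 px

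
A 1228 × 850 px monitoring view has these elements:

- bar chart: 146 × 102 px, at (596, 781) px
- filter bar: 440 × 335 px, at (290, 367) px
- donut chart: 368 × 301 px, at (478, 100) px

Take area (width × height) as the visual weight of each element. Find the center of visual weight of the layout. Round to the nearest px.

Areas: bar chart 146·102 = 14892, filter bar 440·335 = 147400, donut chart 368·301 = 110768. Total weight = 273060.
x-moment: 14892·596 + 147400·290 + 110768·478 = 104568736; centroid 104568736/273060 ≈ 382.95.
y-moment: 14892·781 + 147400·367 + 110768·100 = 76803252; centroid 76803252/273060 ≈ 281.27.

(383, 281)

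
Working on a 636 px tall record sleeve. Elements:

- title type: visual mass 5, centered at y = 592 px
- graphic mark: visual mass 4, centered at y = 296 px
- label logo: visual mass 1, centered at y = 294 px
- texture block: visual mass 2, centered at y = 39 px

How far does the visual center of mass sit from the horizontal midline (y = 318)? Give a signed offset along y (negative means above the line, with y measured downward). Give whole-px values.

≈ 58 px

Total weight = 5 + 4 + 1 + 2 = 12.
y: (5·592 + 4·296 + 1·294 + 2·39) / 12 = 4516 / 12 ≈ 376.33
Difference: 376.33 − 318 ≈ 58.33.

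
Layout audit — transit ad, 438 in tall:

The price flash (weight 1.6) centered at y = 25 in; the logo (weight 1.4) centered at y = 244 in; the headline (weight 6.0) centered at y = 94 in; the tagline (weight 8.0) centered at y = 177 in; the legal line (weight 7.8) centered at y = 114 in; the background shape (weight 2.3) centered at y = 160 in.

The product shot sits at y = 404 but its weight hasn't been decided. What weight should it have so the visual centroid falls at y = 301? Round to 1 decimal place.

w ≈ 44.1

Known weights sum to 1.6 + 1.4 + 6.0 + 8.0 + 7.8 + 2.3 = 27.1; their moment is 1.6·25 + 1.4·244 + 6.0·94 + 8.0·177 + 7.8·114 + 2.3·160 = 3618.8.
Balance at y = 301 requires (3618.8 + w·404) / (27.1 + w) = 301.
Solving: w = (301·27.1 − 3618.8) / (404 − 301) = 4538.3 / 103 ≈ 44.06.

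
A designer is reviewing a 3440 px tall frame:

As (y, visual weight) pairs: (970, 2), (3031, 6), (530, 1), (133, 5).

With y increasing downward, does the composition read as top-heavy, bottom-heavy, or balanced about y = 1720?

top-heavy

Weights sum to 2 + 6 + 1 + 5 = 14.
y: (2·970 + 6·3031 + 1·530 + 5·133) / 14 = 21321 / 14 ≈ 1522.93
Since 1522.9 is above (smaller y than) 1720, the composition reads top-heavy.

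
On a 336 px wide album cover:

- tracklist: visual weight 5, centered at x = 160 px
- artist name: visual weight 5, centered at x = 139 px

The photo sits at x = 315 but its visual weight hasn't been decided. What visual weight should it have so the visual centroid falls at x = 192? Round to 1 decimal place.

Fixed elements: Σw = 5 + 5 = 10, Σw·x = 5·160 + 5·139 = 1495.
For the centroid to hit 192: (1495 + w·315) / (10 + w) = 192.
Rearranging, w·(315 − 192) = 192·10 − 1495 = 425, so w ≈ 425/123 = 3.46.

w ≈ 3.5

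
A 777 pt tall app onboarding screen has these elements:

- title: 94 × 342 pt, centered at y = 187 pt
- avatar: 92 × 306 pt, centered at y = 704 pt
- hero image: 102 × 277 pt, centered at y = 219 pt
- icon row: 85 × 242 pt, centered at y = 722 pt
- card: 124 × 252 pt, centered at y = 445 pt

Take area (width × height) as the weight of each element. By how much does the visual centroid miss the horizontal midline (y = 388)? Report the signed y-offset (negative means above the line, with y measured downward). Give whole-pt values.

Areas: title 94·342 = 32148, avatar 92·306 = 28152, hero image 102·277 = 28254, icon row 85·242 = 20570, card 124·252 = 31248. Total weight = 140372.
y-moment: 32148·187 + 28152·704 + 28254·219 + 20570·722 + 31248·445 = 60775210; centroid 60775210/140372 ≈ 432.96.
Against y = 388, that's 432.96 − 388 = 44.96.

≈ 45 pt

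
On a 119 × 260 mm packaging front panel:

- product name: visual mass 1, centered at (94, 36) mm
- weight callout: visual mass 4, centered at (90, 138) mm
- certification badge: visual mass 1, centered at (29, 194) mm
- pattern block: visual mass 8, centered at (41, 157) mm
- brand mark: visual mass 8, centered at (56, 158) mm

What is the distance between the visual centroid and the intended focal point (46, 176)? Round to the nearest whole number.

Weights sum to 1 + 4 + 1 + 8 + 8 = 22.
x-moment: 1·94 + 4·90 + 1·29 + 8·41 + 8·56 = 1259; centroid 1259/22 ≈ 57.23.
y-moment: 1·36 + 4·138 + 1·194 + 8·157 + 8·158 = 3302; centroid 3302/22 ≈ 150.09.
Relative to (46, 176): Δ = (11.23, -25.91); |Δ| = √(11.23² + -25.91²) ≈ 28.24.

≈ 28 mm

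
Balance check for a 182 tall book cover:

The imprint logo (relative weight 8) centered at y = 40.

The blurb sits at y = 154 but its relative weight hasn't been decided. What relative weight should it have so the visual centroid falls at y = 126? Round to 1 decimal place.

The single fixed element contributes weight 8, moment 8·40 = 320.
For the centroid to hit 126: (320 + w·154) / (8 + w) = 126.
Rearranging, w·(154 − 126) = 126·8 − 320 = 688, so w ≈ 688/28 = 24.57.

w ≈ 24.6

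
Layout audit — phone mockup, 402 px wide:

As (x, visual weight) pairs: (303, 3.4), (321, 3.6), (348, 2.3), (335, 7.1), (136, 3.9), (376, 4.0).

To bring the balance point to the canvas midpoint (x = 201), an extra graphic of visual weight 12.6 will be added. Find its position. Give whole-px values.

x ≈ 1

After adding the extra graphic, total weight = 3.4 + 3.6 + 2.3 + 7.1 + 3.9 + 4.0 + 12.6 = 36.9.
x: target moment 36.9×201 = 7416.9; current 3.4·303 + 3.6·321 + 2.3·348 + 7.1·335 + 3.9·136 + 4.0·376 = 7399.1; the extra graphic supplies 17.8, so x = 17.8/12.6 ≈ 1.41.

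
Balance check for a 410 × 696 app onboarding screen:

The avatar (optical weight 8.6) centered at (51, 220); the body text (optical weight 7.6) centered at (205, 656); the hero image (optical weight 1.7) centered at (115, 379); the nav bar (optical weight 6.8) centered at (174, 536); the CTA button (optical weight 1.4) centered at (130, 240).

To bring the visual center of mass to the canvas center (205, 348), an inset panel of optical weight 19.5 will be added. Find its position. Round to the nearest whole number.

(297, 224)

New total weight: (8.6 + 7.6 + 1.7 + 6.8 + 1.4) + 19.5 = 45.6.
x: need Σw·x = 45.6·205 = 9348.0. Existing = 8.6·51 + 7.6·205 + 1.7·115 + 6.8·174 + 1.4·130 = 3557.3. Remainder 5790.7 / 19.5 ≈ 296.96.
y: need Σw·y = 45.6·348 = 15868.8. Existing = 8.6·220 + 7.6·656 + 1.7·379 + 6.8·536 + 1.4·240 = 11502.7. Remainder 4366.1 / 19.5 ≈ 223.90.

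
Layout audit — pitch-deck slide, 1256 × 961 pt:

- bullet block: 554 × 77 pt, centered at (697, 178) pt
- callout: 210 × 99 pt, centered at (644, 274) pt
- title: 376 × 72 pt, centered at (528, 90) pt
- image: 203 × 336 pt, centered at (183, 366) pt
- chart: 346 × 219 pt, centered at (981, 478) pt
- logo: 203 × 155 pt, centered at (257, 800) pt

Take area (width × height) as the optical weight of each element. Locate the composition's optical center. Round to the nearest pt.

(573, 384)

Areas: bullet block 554·77 = 42658, callout 210·99 = 20790, title 376·72 = 27072, image 203·336 = 68208, chart 346·219 = 75774, logo 203·155 = 31465. Total weight = 265967.
Σw·x = 152318265; x̄ = 152318265/265967 ≈ 572.70.
y: moment 102082164 / weight 265967 ≈ 383.82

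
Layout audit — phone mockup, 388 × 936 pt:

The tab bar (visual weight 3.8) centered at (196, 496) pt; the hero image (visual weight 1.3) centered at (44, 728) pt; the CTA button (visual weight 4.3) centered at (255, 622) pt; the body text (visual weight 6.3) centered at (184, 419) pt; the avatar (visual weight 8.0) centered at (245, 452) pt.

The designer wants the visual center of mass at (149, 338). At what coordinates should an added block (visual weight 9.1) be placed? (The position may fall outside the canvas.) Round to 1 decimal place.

After adding the added block, total weight = 3.8 + 1.3 + 4.3 + 6.3 + 8.0 + 9.1 = 32.8.
x: target moment 32.8×149 = 4887.2; current 3.8·196 + 1.3·44 + 4.3·255 + 6.3·184 + 8.0·245 = 5017.7; the added block supplies -130.5, so x = -130.5/9.1 ≈ -14.34.
y: target moment 32.8×338 = 11086.4; current 3.8·496 + 1.3·728 + 4.3·622 + 6.3·419 + 8.0·452 = 11761.5; the added block supplies -675.1, so y = -675.1/9.1 ≈ -74.19.

(-14.3, -74.2)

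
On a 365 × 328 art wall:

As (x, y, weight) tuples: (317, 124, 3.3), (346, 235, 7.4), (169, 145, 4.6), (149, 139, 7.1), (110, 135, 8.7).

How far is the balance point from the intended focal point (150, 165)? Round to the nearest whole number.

≈ 56

Total weight = 3.3 + 7.4 + 4.6 + 7.1 + 8.7 = 31.1.
x: (3.3·317 + 7.4·346 + 4.6·169 + 7.1·149 + 8.7·110) / 31.1 = 6398.8 / 31.1 ≈ 205.75
y: (3.3·124 + 7.4·235 + 4.6·145 + 7.1·139 + 8.7·135) / 31.1 = 4976.6 / 31.1 ≈ 160.02
Offset from (150, 165): Δx ≈ 55.75, Δy ≈ -4.98; distance = √(Δx² + Δy²) ≈ 55.97.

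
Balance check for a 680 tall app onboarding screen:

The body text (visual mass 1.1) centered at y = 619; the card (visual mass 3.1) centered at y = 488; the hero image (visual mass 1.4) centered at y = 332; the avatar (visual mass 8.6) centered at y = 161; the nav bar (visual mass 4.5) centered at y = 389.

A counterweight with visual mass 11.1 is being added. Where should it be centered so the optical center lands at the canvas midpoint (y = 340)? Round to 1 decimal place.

y ≈ 390.8

After adding the counterweight, total weight = 1.1 + 3.1 + 1.4 + 8.6 + 4.5 + 11.1 = 29.8.
y: target moment 29.8×340 = 10132.0; current 1.1·619 + 3.1·488 + 1.4·332 + 8.6·161 + 4.5·389 = 5793.6; the counterweight supplies 4338.4, so y = 4338.4/11.1 ≈ 390.85.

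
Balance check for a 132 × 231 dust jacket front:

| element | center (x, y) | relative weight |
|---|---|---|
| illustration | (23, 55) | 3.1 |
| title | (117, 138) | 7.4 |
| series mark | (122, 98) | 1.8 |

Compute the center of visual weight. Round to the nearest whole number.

(94, 111)

Total weight = 3.1 + 7.4 + 1.8 = 12.3.
x-moment: 3.1·23 + 7.4·117 + 1.8·122 = 1156.7; centroid 1156.7/12.3 ≈ 94.04.
y-moment: 3.1·55 + 7.4·138 + 1.8·98 = 1368.1; centroid 1368.1/12.3 ≈ 111.23.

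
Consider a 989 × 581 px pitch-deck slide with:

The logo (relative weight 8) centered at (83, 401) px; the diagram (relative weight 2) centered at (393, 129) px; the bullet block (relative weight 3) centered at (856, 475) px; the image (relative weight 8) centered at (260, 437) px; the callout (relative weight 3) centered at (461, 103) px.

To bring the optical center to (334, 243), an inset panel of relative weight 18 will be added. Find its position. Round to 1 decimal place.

After adding the inset panel, total weight = 8 + 2 + 3 + 8 + 3 + 18 = 42.
x: need Σw·x = 42·334 = 14028. Existing = 8·83 + 2·393 + 3·856 + 8·260 + 3·461 = 7481. Remainder 6547 / 18 ≈ 363.72.
y: need Σw·y = 42·243 = 10206. Existing = 8·401 + 2·129 + 3·475 + 8·437 + 3·103 = 8696. Remainder 1510 / 18 ≈ 83.89.

(363.7, 83.9)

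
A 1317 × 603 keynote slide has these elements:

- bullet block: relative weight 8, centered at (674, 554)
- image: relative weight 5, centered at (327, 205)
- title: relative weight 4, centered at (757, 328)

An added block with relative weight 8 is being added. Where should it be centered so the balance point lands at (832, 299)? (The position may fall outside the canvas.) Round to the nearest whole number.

After adding the added block, total weight = 8 + 5 + 4 + 8 = 25.
Along x: (10055 + 8·x) / 25 = 832 (existing moment 8·674 + 5·327 + 4·757 = 10055) ⇒ x = (20800 − 10055) / 8 ≈ 1343.12.
Along y: (6769 + 8·y) / 25 = 299 (existing moment 8·554 + 5·205 + 4·328 = 6769) ⇒ y = (7475 − 6769) / 8 ≈ 88.25.

(1343, 88)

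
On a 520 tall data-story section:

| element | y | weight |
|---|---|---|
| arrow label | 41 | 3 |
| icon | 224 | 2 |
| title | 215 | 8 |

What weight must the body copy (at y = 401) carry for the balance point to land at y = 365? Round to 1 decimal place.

w ≈ 68.2

Fixed elements: Σw = 3 + 2 + 8 = 13, Σw·y = 3·41 + 2·224 + 8·215 = 2291.
Set Σw·y/Σw = 365: (2291 + 401w) = 365·(13 + w).
Solving: w = (365·13 − 2291) / (401 − 365) = 2454 / 36 ≈ 68.17.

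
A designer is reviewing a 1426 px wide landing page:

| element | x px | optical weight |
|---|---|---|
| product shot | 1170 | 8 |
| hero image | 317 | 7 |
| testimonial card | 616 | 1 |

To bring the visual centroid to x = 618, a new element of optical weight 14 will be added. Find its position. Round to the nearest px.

After adding the new element, total weight = 8 + 7 + 1 + 14 = 30.
x: need Σw·x = 30·618 = 18540. Existing = 8·1170 + 7·317 + 1·616 = 12195. Remainder 6345 / 14 ≈ 453.21.

x ≈ 453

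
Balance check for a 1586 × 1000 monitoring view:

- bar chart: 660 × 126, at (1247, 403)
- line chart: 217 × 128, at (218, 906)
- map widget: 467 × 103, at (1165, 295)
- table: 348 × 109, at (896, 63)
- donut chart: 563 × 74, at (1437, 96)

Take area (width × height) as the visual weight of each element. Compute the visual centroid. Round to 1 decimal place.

(1088.1, 332.1)

Areas: bar chart 660·126 = 83160, line chart 217·128 = 27776, map widget 467·103 = 48101, table 348·109 = 37932, donut chart 563·74 = 41662. Total weight = 238631.
Σw·x = 83160·1247 + 27776·218 + 48101·1165 + 37932·896 + 41662·1437 = 259648719, so x̄ = 259648719/238631 ≈ 1088.08.
Σw·y = 83160·403 + 27776·906 + 48101·295 + 37932·63 + 41662·96 = 79257599, so ȳ = 79257599/238631 ≈ 332.13.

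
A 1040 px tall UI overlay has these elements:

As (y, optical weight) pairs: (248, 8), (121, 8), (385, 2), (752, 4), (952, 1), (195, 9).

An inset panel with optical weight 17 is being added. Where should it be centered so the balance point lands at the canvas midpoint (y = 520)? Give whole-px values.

y ≈ 944

With the inset panel, Σw becomes 8 + 8 + 2 + 4 + 1 + 9 + 17 = 49.
y: target moment 49×520 = 25480; current 8·248 + 8·121 + 2·385 + 4·752 + 1·952 + 9·195 = 9437; the inset panel supplies 16043, so y = 16043/17 ≈ 943.71.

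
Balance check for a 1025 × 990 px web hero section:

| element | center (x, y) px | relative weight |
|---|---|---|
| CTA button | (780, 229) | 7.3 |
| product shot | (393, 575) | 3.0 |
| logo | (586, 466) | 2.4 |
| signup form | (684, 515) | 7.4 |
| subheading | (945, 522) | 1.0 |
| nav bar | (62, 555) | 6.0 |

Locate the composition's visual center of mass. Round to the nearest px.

Total weight = 7.3 + 3.0 + 2.4 + 7.4 + 1.0 + 6.0 = 27.1.
x: (7.3·780 + 3.0·393 + 2.4·586 + 7.4·684 + 1.0·945 + 6.0·62) / 27.1 = 14658.0 / 27.1 ≈ 540.89
y: (7.3·229 + 3.0·575 + 2.4·466 + 7.4·515 + 1.0·522 + 6.0·555) / 27.1 = 12178.1 / 27.1 ≈ 449.38

(541, 449)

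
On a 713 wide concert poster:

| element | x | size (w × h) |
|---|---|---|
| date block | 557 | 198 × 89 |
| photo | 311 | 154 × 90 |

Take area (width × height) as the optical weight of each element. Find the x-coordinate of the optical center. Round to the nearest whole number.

Areas → weights: date block 198·89 = 17622, photo 154·90 = 13860; Σw = 31482.
x-moment: 17622·557 + 13860·311 = 14125914; centroid 14125914/31482 ≈ 448.70.

x ≈ 449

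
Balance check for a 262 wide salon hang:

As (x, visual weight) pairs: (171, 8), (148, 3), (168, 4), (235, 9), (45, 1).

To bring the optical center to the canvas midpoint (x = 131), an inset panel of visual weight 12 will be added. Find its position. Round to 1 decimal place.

x ≈ 16.9

New total weight: (8 + 3 + 4 + 9 + 1) + 12 = 37.
x: need Σw·x = 37·131 = 4847. Existing = 8·171 + 3·148 + 4·168 + 9·235 + 1·45 = 4644. Remainder 203 / 12 ≈ 16.92.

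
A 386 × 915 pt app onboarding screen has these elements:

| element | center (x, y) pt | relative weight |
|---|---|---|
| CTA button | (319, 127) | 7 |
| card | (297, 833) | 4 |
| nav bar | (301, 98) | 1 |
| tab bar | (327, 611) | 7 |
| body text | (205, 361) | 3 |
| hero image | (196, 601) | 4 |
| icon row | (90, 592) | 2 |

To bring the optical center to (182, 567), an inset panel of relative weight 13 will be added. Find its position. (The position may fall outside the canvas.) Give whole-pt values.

(-10, 768)

After adding the inset panel, total weight = 7 + 4 + 1 + 7 + 3 + 4 + 2 + 13 = 41.
Along x: (7590 + 13·x) / 41 = 182 (existing moment 7·319 + 4·297 + 1·301 + 7·327 + 3·205 + 4·196 + 2·90 = 7590) ⇒ x = (7462 − 7590) / 13 ≈ -9.85.
Along y: (13267 + 13·y) / 41 = 567 (existing moment 7·127 + 4·833 + 1·98 + 7·611 + 3·361 + 4·601 + 2·592 = 13267) ⇒ y = (23247 − 13267) / 13 ≈ 767.69.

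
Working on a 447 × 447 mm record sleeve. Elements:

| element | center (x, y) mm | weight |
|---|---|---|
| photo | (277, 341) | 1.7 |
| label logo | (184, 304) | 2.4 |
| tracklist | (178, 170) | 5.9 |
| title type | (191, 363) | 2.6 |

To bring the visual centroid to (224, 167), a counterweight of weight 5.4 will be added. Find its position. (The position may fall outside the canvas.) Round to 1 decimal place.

With the counterweight, Σw becomes 1.7 + 2.4 + 5.9 + 2.6 + 5.4 = 18.0.
Along x: (2459.3 + 5.4·x) / 18.0 = 224 (existing moment 1.7·277 + 2.4·184 + 5.9·178 + 2.6·191 = 2459.3) ⇒ x = (4032.0 − 2459.3) / 5.4 ≈ 291.24.
Along y: (3256.1 + 5.4·y) / 18.0 = 167 (existing moment 1.7·341 + 2.4·304 + 5.9·170 + 2.6·363 = 3256.1) ⇒ y = (3006.0 − 3256.1) / 5.4 ≈ -46.31.

(291.2, -46.3)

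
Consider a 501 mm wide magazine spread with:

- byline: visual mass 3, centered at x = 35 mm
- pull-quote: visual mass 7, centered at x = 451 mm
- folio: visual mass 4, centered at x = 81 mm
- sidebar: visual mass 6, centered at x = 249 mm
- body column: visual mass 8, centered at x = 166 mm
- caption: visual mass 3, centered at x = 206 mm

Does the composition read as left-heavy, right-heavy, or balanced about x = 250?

left-heavy

Weights sum to 3 + 7 + 4 + 6 + 8 + 3 = 31.
Σw·x = 3·35 + 7·451 + 4·81 + 6·249 + 8·166 + 3·206 = 7026, so x̄ = 7026/31 ≈ 226.65.
226.6 vs midline 250 → left-heavy.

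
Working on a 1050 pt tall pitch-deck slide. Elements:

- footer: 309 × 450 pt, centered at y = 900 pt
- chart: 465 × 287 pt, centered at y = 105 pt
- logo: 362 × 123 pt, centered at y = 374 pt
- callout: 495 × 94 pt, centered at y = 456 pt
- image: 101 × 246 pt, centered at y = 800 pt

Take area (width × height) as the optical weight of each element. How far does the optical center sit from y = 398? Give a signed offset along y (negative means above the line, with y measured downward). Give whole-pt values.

Areas: footer 309·450 = 139050, chart 465·287 = 133455, logo 362·123 = 44526, callout 495·94 = 46530, image 101·246 = 24846. Total weight = 388407.
Σw·y = 139050·900 + 133455·105 + 44526·374 + 46530·456 + 24846·800 = 196904979, so ȳ = 196904979/388407 ≈ 506.96.
Difference: 506.96 − 398 ≈ 108.96.

≈ 109 pt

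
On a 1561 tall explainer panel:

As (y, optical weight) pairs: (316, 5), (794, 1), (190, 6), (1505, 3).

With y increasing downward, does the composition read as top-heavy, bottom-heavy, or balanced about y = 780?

top-heavy

Σw = 5 + 1 + 6 + 3 = 15.
y-moment: 5·316 + 1·794 + 6·190 + 3·1505 = 8029; centroid 8029/15 ≈ 535.27.
535.3 vs midline 780 → top-heavy.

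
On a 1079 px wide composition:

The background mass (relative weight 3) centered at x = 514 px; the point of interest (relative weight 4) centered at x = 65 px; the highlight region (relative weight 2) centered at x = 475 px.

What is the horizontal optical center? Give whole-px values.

x ≈ 306

Total weight = 3 + 4 + 2 = 9.
x: (3·514 + 4·65 + 2·475) / 9 = 2752 / 9 ≈ 305.78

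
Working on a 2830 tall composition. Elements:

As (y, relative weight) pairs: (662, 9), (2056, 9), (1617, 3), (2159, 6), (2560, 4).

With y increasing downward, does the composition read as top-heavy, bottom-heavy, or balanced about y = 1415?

Total weight = 9 + 9 + 3 + 6 + 4 = 31.
y: (9·662 + 9·2056 + 3·1617 + 6·2159 + 4·2560) / 31 = 52507 / 31 ≈ 1693.77
1693.8 vs midline 1415 → bottom-heavy.

bottom-heavy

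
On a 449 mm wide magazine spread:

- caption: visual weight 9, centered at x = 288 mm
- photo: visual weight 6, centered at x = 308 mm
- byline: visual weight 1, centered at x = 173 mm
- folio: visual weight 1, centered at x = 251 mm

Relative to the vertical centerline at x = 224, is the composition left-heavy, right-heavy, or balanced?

Total weight = 9 + 6 + 1 + 1 = 17.
x-moment: 9·288 + 6·308 + 1·173 + 1·251 = 4864; centroid 4864/17 ≈ 286.12.
286.1 lies right of the midline 224, so the layout is right-heavy.

right-heavy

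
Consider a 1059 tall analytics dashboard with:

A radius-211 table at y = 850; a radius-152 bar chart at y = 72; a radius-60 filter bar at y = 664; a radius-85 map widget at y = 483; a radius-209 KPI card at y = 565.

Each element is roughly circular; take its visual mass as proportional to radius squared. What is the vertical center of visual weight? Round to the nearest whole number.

r² weights: table 211² = 44521, bar chart 152² = 23104, filter bar 60² = 3600, map widget 85² = 7225, KPI card 209² = 43681. Total = 122131.
Σw·y = 44521·850 + 23104·72 + 3600·664 + 7225·483 + 43681·565 = 70066178, so ȳ = 70066178/122131 ≈ 573.70.

y ≈ 574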